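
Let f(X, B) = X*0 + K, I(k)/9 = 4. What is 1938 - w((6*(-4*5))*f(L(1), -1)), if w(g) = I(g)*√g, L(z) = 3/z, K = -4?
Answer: 1938 - 144*√30 ≈ 1149.3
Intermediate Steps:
I(k) = 36 (I(k) = 9*4 = 36)
f(X, B) = -4 (f(X, B) = X*0 - 4 = 0 - 4 = -4)
w(g) = 36*√g
1938 - w((6*(-4*5))*f(L(1), -1)) = 1938 - 36*√((6*(-4*5))*(-4)) = 1938 - 36*√((6*(-20))*(-4)) = 1938 - 36*√(-120*(-4)) = 1938 - 36*√480 = 1938 - 36*4*√30 = 1938 - 144*√30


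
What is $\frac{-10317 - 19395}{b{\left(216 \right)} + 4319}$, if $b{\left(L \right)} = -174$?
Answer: $- \frac{29712}{4145} \approx -7.1682$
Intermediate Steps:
$\frac{-10317 - 19395}{b{\left(216 \right)} + 4319} = \frac{-10317 - 19395}{-174 + 4319} = - \frac{29712}{4145}$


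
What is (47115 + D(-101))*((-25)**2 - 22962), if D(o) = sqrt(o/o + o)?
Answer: -1052407755 - 223370*I ≈ -1.0524e+9 - 2.2337e+5*I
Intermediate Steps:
D(o) = sqrt(1 + o)
(47115 + D(-101))*((-25)**2 - 22962) = (47115 + sqrt(1 - 101))*((-25)**2 - 22962) = (47115 + sqrt(-100))*(625 - 22962) = (47115 + 10*I)*(-22337) = -1052407755 - 223370*I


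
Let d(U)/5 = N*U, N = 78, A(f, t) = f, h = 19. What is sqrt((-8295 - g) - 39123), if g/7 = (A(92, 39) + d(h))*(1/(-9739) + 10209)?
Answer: 7*I*sqrt(1037837505958822)/9739 ≈ 23155.0*I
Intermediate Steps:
d(U) = 390*U (d(U) = 5*(78*U) = 390*U)
g = 5221228081300/9739 (g = 7*((92 + 390*19)*(1/(-9739) + 10209)) = 7*((92 + 7410)*(-1/9739 + 10209)) = 7*(7502*(99425450/9739)) = 7*(745889725900/9739) = 5221228081300/9739 ≈ 5.3612e+8)
sqrt((-8295 - g) - 39123) = sqrt((-8295 - 1*5221228081300/9739) - 39123) = sqrt((-8295 - 5221228081300/9739) - 39123) = sqrt(-5221308866305/9739 - 39123) = sqrt(-5221689885202/9739) = 7*I*sqrt(1037837505958822)/9739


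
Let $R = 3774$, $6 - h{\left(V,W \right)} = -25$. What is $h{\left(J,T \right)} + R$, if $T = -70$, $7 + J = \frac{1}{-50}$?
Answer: $3805$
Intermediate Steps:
$J = - \frac{351}{50}$ ($J = -7 + \frac{1}{-50} = -7 - \frac{1}{50} = - \frac{351}{50} \approx -7.02$)
$h{\left(V,W \right)} = 31$ ($h{\left(V,W \right)} = 6 - -25 = 6 + 25 = 31$)
$h{\left(J,T \right)} + R = 31 + 3774 = 3805$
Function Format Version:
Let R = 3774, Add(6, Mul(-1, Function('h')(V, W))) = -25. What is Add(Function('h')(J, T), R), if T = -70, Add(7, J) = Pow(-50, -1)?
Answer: 3805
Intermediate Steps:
J = Rational(-351, 50) (J = Add(-7, Pow(-50, -1)) = Add(-7, Rational(-1, 50)) = Rational(-351, 50) ≈ -7.0200)
Function('h')(V, W) = 31 (Function('h')(V, W) = Add(6, Mul(-1, -25)) = Add(6, 25) = 31)
Add(Function('h')(J, T), R) = Add(31, 3774) = 3805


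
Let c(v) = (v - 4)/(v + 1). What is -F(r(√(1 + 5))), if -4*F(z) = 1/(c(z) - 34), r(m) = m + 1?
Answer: -14/1493 + 5*√6/5972 ≈ -0.0073263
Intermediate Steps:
r(m) = 1 + m
c(v) = (-4 + v)/(1 + v)
F(z) = -1/(4*(-34 + (-4 + z)/(1 + z))) (F(z) = -1/(4*((-4 + z)/(1 + z) - 34)) = -1/(4*(-34 + (-4 + z)/(1 + z))))
-F(r(√(1 + 5))) = -(1 + (1 + √(1 + 5)))/(4*(38 + 33*(1 + √(1 + 5)))) = -(1 + (1 + √6))/(4*(38 + 33*(1 + √6))) = -(2 + √6)/(4*(38 + (33 + 33*√6))) = -(2 + √6)/(4*(71 + 33*√6))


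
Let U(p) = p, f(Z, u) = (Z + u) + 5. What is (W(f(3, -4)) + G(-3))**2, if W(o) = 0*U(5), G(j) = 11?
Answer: 121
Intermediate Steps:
f(Z, u) = 5 + Z + u
W(o) = 0 (W(o) = 0*5 = 0)
(W(f(3, -4)) + G(-3))**2 = (0 + 11)**2 = 11**2 = 121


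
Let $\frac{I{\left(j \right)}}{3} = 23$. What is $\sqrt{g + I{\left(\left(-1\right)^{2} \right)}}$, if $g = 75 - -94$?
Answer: $\sqrt{238} \approx 15.427$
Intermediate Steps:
$I{\left(j \right)} = 69$ ($I{\left(j \right)} = 3 \cdot 23 = 69$)
$g = 169$ ($g = 75 + 94 = 169$)
$\sqrt{g + I{\left(\left(-1\right)^{2} \right)}} = \sqrt{169 + 69} = \sqrt{238}$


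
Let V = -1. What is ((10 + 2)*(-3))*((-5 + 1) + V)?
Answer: 180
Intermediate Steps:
((10 + 2)*(-3))*((-5 + 1) + V) = ((10 + 2)*(-3))*((-5 + 1) - 1) = (12*(-3))*(-4 - 1) = -36*(-5) = 180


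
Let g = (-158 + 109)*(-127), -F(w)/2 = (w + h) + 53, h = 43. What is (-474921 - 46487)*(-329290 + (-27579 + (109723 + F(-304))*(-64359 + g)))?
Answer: 3338782826024384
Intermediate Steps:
F(w) = -192 - 2*w (F(w) = -2*((w + 43) + 53) = -2*((43 + w) + 53) = -2*(96 + w) = -192 - 2*w)
g = 6223 (g = -49*(-127) = 6223)
(-474921 - 46487)*(-329290 + (-27579 + (109723 + F(-304))*(-64359 + g))) = (-474921 - 46487)*(-329290 + (-27579 + (109723 + (-192 - 2*(-304)))*(-64359 + 6223))) = -521408*(-329290 + (-27579 + (109723 + (-192 + 608))*(-58136))) = -521408*(-329290 + (-27579 + (109723 + 416)*(-58136))) = -521408*(-329290 + (-27579 + 110139*(-58136))) = -521408*(-329290 + (-27579 - 6403040904)) = -521408*(-329290 - 6403068483) = -521408*(-6403397773) = 3338782826024384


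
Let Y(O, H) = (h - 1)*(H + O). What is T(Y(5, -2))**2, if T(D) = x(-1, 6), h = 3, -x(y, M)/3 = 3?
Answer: 81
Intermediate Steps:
x(y, M) = -9 (x(y, M) = -3*3 = -9)
Y(O, H) = 2*H + 2*O (Y(O, H) = (3 - 1)*(H + O) = 2*(H + O) = 2*H + 2*O)
T(D) = -9
T(Y(5, -2))**2 = (-9)**2 = 81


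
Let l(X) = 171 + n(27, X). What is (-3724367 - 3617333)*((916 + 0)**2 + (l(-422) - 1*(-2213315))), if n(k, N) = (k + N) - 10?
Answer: -22407874212900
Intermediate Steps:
n(k, N) = -10 + N + k (n(k, N) = (N + k) - 10 = -10 + N + k)
l(X) = 188 + X (l(X) = 171 + (-10 + X + 27) = 171 + (17 + X) = 188 + X)
(-3724367 - 3617333)*((916 + 0)**2 + (l(-422) - 1*(-2213315))) = (-3724367 - 3617333)*((916 + 0)**2 + ((188 - 422) - 1*(-2213315))) = -7341700*(916**2 + (-234 + 2213315)) = -7341700*(839056 + 2213081) = -7341700*3052137 = -22407874212900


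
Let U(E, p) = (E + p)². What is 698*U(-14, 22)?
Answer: 44672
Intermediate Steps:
698*U(-14, 22) = 698*(-14 + 22)² = 698*8² = 698*64 = 44672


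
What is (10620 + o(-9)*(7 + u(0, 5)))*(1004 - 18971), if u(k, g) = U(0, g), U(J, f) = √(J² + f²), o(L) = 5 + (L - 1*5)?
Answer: -188869104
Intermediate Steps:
o(L) = L (o(L) = 5 + (L - 5) = 5 + (-5 + L) = L)
u(k, g) = √(g²) (u(k, g) = √(0² + g²) = √(0 + g²) = √(g²))
(10620 + o(-9)*(7 + u(0, 5)))*(1004 - 18971) = (10620 - 9*(7 + √(5²)))*(1004 - 18971) = (10620 - 9*(7 + √25))*(-17967) = (10620 - 9*(7 + 5))*(-17967) = (10620 - 9*12)*(-17967) = (10620 - 108)*(-17967) = 10512*(-17967) = -188869104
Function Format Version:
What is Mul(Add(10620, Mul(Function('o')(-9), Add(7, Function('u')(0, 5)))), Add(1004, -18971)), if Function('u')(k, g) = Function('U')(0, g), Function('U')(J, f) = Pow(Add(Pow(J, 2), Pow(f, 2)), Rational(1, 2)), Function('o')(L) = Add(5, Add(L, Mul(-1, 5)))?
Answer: -188869104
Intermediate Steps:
Function('o')(L) = L (Function('o')(L) = Add(5, Add(L, -5)) = Add(5, Add(-5, L)) = L)
Function('u')(k, g) = Pow(Pow(g, 2), Rational(1, 2)) (Function('u')(k, g) = Pow(Add(Pow(0, 2), Pow(g, 2)), Rational(1, 2)) = Pow(Add(0, Pow(g, 2)), Rational(1, 2)) = Pow(Pow(g, 2), Rational(1, 2)))
Mul(Add(10620, Mul(Function('o')(-9), Add(7, Function('u')(0, 5)))), Add(1004, -18971)) = Mul(Add(10620, Mul(-9, Add(7, Pow(Pow(5, 2), Rational(1, 2))))), Add(1004, -18971)) = Mul(Add(10620, Mul(-9, Add(7, Pow(25, Rational(1, 2))))), -17967) = Mul(Add(10620, Mul(-9, Add(7, 5))), -17967) = Mul(Add(10620, Mul(-9, 12)), -17967) = Mul(Add(10620, -108), -17967) = Mul(10512, -17967) = -188869104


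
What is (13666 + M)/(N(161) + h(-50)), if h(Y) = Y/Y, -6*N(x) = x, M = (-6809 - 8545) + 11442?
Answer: -58524/155 ≈ -377.57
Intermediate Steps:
M = -3912 (M = -15354 + 11442 = -3912)
N(x) = -x/6
h(Y) = 1
(13666 + M)/(N(161) + h(-50)) = (13666 - 3912)/(-1/6*161 + 1) = 9754/(-161/6 + 1) = 9754/(-155/6) = 9754*(-6/155) = -58524/155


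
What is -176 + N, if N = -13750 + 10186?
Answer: -3740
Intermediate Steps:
N = -3564
-176 + N = -176 - 3564 = -3740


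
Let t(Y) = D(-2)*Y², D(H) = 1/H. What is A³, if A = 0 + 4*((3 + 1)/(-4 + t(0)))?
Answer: -64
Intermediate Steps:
t(Y) = -Y²/2 (t(Y) = Y²/(-2) = -Y²/2)
A = -4 (A = 0 + 4*((3 + 1)/(-4 - ½*0²)) = 0 + 4*(4/(-4 - ½*0)) = 0 + 4*(4/(-4 + 0)) = 0 + 4*(4/(-4)) = 0 + 4*(4*(-¼)) = 0 + 4*(-1) = 0 - 4 = -4)
A³ = (-4)³ = -64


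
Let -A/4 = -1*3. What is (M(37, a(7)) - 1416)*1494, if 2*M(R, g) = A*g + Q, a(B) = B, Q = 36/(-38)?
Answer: -39015810/19 ≈ -2.0535e+6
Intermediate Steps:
Q = -18/19 (Q = 36*(-1/38) = -18/19 ≈ -0.94737)
A = 12 (A = -(-4)*3 = -4*(-3) = 12)
M(R, g) = -9/19 + 6*g (M(R, g) = (12*g - 18/19)/2 = (-18/19 + 12*g)/2 = -9/19 + 6*g)
(M(37, a(7)) - 1416)*1494 = ((-9/19 + 6*7) - 1416)*1494 = ((-9/19 + 42) - 1416)*1494 = (789/19 - 1416)*1494 = -26115/19*1494 = -39015810/19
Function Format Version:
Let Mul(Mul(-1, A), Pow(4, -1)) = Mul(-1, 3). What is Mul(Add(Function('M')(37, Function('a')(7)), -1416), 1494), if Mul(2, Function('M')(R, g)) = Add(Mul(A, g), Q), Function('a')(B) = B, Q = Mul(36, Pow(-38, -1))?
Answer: Rational(-39015810, 19) ≈ -2.0535e+6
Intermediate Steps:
Q = Rational(-18, 19) (Q = Mul(36, Rational(-1, 38)) = Rational(-18, 19) ≈ -0.94737)
A = 12 (A = Mul(-4, Mul(-1, 3)) = Mul(-4, -3) = 12)
Function('M')(R, g) = Add(Rational(-9, 19), Mul(6, g)) (Function('M')(R, g) = Mul(Rational(1, 2), Add(Mul(12, g), Rational(-18, 19))) = Mul(Rational(1, 2), Add(Rational(-18, 19), Mul(12, g))) = Add(Rational(-9, 19), Mul(6, g)))
Mul(Add(Function('M')(37, Function('a')(7)), -1416), 1494) = Mul(Add(Add(Rational(-9, 19), Mul(6, 7)), -1416), 1494) = Mul(Add(Add(Rational(-9, 19), 42), -1416), 1494) = Mul(Add(Rational(789, 19), -1416), 1494) = Mul(Rational(-26115, 19), 1494) = Rational(-39015810, 19)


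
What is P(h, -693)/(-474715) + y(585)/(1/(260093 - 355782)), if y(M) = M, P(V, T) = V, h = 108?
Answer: -26573627126583/474715 ≈ -5.5978e+7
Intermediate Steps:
P(h, -693)/(-474715) + y(585)/(1/(260093 - 355782)) = 108/(-474715) + 585/(1/(260093 - 355782)) = 108*(-1/474715) + 585/(1/(-95689)) = -108/474715 + 585/(-1/95689) = -108/474715 + 585*(-95689) = -108/474715 - 55978065 = -26573627126583/474715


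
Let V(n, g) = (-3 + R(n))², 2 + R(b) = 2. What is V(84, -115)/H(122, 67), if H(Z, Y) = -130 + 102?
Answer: -9/28 ≈ -0.32143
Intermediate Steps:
H(Z, Y) = -28
R(b) = 0 (R(b) = -2 + 2 = 0)
V(n, g) = 9 (V(n, g) = (-3 + 0)² = (-3)² = 9)
V(84, -115)/H(122, 67) = 9/(-28) = 9*(-1/28) = -9/28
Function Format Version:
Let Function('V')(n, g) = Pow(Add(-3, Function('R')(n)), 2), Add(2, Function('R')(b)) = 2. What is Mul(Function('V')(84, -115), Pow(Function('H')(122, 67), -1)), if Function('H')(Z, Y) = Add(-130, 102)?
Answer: Rational(-9, 28) ≈ -0.32143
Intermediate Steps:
Function('H')(Z, Y) = -28
Function('R')(b) = 0 (Function('R')(b) = Add(-2, 2) = 0)
Function('V')(n, g) = 9 (Function('V')(n, g) = Pow(Add(-3, 0), 2) = Pow(-3, 2) = 9)
Mul(Function('V')(84, -115), Pow(Function('H')(122, 67), -1)) = Mul(9, Pow(-28, -1)) = Mul(9, Rational(-1, 28)) = Rational(-9, 28)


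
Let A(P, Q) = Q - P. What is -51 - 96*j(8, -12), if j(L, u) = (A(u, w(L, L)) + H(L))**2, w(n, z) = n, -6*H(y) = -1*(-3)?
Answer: -36555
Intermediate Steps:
H(y) = -1/2 (H(y) = -(-1)*(-3)/6 = -1/6*3 = -1/2)
j(L, u) = (-1/2 + L - u)**2 (j(L, u) = ((L - u) - 1/2)**2 = (-1/2 + L - u)**2)
-51 - 96*j(8, -12) = -51 - 24*(1 - 2*8 + 2*(-12))**2 = -51 - 24*(1 - 16 - 24)**2 = -51 - 24*(-39)**2 = -51 - 24*1521 = -51 - 96*1521/4 = -51 - 36504 = -36555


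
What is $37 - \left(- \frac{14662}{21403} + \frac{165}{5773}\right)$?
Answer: $\frac{4652814434}{123559519} \approx 37.656$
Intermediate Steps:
$37 - \left(- \frac{14662}{21403} + \frac{165}{5773}\right) = 37 - - \frac{81112231}{123559519} = 37 + \left(\frac{14662}{21403} - \frac{165}{5773}\right) = 37 + \frac{81112231}{123559519} = \frac{4652814434}{123559519}$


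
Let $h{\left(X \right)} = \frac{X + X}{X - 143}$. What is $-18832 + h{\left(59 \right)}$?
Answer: $- \frac{791003}{42} \approx -18833.0$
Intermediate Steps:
$h{\left(X \right)} = \frac{2 X}{-143 + X}$
$-18832 + h{\left(59 \right)} = -18832 + 2 \cdot 59 \frac{1}{-143 + 59} = -18832 + 2 \cdot 59 \frac{1}{-84} = -18832 + 2 \cdot 59 \left(- \frac{1}{84}\right) = -18832 - \frac{59}{42} = - \frac{791003}{42}$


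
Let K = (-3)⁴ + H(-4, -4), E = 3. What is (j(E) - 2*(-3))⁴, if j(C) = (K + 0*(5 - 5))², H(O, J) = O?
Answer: 1240746026850625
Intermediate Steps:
K = 77 (K = (-3)⁴ - 4 = 81 - 4 = 77)
j(C) = 5929 (j(C) = (77 + 0*(5 - 5))² = (77 + 0*0)² = (77 + 0)² = 77² = 5929)
(j(E) - 2*(-3))⁴ = (5929 - 2*(-3))⁴ = (5929 + 6)⁴ = 5935⁴ = 1240746026850625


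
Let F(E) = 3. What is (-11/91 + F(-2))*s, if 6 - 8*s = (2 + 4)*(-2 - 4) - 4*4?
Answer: 3799/182 ≈ 20.874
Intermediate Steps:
s = 29/4 (s = ¾ - ((2 + 4)*(-2 - 4) - 4*4)/8 = ¾ - (6*(-6) - 16)/8 = ¾ - (-36 - 16)/8 = ¾ - ⅛*(-52) = ¾ + 13/2 = 29/4 ≈ 7.2500)
(-11/91 + F(-2))*s = (-11/91 + 3)*(29/4) = (262/91)*(29/4) = 3799/182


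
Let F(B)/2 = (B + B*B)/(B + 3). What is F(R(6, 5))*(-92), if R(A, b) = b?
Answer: -690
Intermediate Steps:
F(B) = 2*(B + B**2)/(3 + B) (F(B) = 2*((B + B*B)/(B + 3)) = 2*((B + B**2)/(3 + B)) = 2*(B + B**2)/(3 + B))
F(R(6, 5))*(-92) = (2*5*(1 + 5)/(3 + 5))*(-92) = (2*5*6/8)*(-92) = (2*5*(1/8)*6)*(-92) = (15/2)*(-92) = -690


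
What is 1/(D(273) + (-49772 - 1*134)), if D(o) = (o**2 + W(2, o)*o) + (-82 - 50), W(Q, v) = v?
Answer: 1/99020 ≈ 1.0099e-5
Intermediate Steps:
D(o) = -132 + 2*o**2 (D(o) = (o**2 + o*o) + (-82 - 50) = (o**2 + o**2) - 132 = 2*o**2 - 132 = -132 + 2*o**2)
1/(D(273) + (-49772 - 1*134)) = 1/((-132 + 2*273**2) + (-49772 - 1*134)) = 1/((-132 + 2*74529) + (-49772 - 134)) = 1/((-132 + 149058) - 49906) = 1/(148926 - 49906) = 1/99020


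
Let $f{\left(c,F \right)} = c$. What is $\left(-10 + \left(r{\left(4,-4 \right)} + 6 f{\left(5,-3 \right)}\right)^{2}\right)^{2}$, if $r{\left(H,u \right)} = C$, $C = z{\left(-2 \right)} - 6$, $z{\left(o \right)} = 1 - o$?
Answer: $516961$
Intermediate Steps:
$C = -3$ ($C = \left(1 - -2\right) - 6 = \left(1 + 2\right) - 6 = 3 - 6 = -3$)
$r{\left(H,u \right)} = -3$
$\left(-10 + \left(r{\left(4,-4 \right)} + 6 f{\left(5,-3 \right)}\right)^{2}\right)^{2} = \left(-10 + \left(-3 + 6 \cdot 5\right)^{2}\right)^{2} = \left(-10 + \left(-3 + 30\right)^{2}\right)^{2} = \left(-10 + 27^{2}\right)^{2} = \left(-10 + 729\right)^{2} = 719^{2} = 516961$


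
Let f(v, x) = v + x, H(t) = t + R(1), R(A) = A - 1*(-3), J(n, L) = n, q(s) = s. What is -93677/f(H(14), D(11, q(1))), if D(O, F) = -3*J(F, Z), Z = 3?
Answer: -93677/15 ≈ -6245.1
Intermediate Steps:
D(O, F) = -3*F
R(A) = 3 + A (R(A) = A + 3 = 3 + A)
H(t) = 4 + t (H(t) = t + (3 + 1) = t + 4 = 4 + t)
-93677/f(H(14), D(11, q(1))) = -93677/((4 + 14) - 3*1) = -93677/(18 - 3) = -93677/15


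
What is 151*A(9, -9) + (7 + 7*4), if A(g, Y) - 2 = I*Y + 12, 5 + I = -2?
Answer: 11662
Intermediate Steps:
I = -7 (I = -5 - 2 = -7)
A(g, Y) = 14 - 7*Y (A(g, Y) = 2 + (-7*Y + 12) = 2 + (12 - 7*Y) = 14 - 7*Y)
151*A(9, -9) + (7 + 7*4) = 151*(14 - 7*(-9)) + (7 + 7*4) = 151*(14 + 63) + (7 + 28) = 151*77 + 35 = 11627 + 35 = 11662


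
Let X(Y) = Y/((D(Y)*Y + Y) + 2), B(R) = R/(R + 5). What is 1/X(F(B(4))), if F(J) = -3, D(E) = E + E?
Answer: -17/3 ≈ -5.6667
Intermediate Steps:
D(E) = 2*E
B(R) = R/(5 + R)
X(Y) = Y/(2 + Y + 2*Y²) (X(Y) = Y/(((2*Y)*Y + Y) + 2) = Y/((2*Y² + Y) + 2) = Y/((Y + 2*Y²) + 2) = Y/(2 + Y + 2*Y²))
1/X(F(B(4))) = 1/(-3/(2 - 3 + 2*(-3)²)) = 1/(-3/(2 - 3 + 2*9)) = 1/(-3/(2 - 3 + 18)) = 1/(-3/17) = -17/3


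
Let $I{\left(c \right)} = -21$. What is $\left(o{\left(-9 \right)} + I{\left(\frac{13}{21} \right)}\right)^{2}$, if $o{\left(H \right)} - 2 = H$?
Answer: $784$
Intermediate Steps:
$o{\left(H \right)} = 2 + H$
$\left(o{\left(-9 \right)} + I{\left(\frac{13}{21} \right)}\right)^{2} = \left(\left(2 - 9\right) - 21\right)^{2} = \left(-7 - 21\right)^{2} = \left(-28\right)^{2} = 784$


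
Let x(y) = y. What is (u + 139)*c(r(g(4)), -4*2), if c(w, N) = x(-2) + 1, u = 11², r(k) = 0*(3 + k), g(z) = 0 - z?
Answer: -260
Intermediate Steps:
g(z) = -z
r(k) = 0
u = 121
c(w, N) = -1 (c(w, N) = -2 + 1 = -1)
(u + 139)*c(r(g(4)), -4*2) = (121 + 139)*(-1) = 260*(-1) = -260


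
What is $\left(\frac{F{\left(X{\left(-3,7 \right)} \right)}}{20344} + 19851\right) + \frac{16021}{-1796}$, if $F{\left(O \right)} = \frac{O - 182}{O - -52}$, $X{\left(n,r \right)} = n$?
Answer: $\frac{8881083476185}{447588344} \approx 19842.0$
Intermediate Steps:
$F{\left(O \right)} = \frac{-182 + O}{52 + O}$ ($F{\left(O \right)} = \frac{-182 + O}{O + 52} = \frac{-182 + O}{52 + O}$)
$\left(\frac{F{\left(X{\left(-3,7 \right)} \right)}}{20344} + 19851\right) + \frac{16021}{-1796} = \left(\frac{\frac{1}{52 - 3} \left(-182 - 3\right)}{20344} + 19851\right) + \frac{16021}{-1796} = \left(\frac{1}{49} \left(-185\right) \frac{1}{20344} + 19851\right) + 16021 \left(- \frac{1}{1796}\right) = \left(\frac{1}{49} \left(-185\right) \frac{1}{20344} + 19851\right) - \frac{16021}{1796} = \left(\left(- \frac{185}{49}\right) \frac{1}{20344} + 19851\right) - \frac{16021}{1796} = \left(- \frac{185}{996856} + 19851\right) - \frac{16021}{1796} = \frac{19788588271}{996856} - \frac{16021}{1796} = \frac{8881083476185}{447588344}$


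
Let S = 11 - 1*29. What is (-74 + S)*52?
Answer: -4784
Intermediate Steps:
S = -18 (S = 11 - 29 = -18)
(-74 + S)*52 = (-74 - 18)*52 = -92*52 = -4784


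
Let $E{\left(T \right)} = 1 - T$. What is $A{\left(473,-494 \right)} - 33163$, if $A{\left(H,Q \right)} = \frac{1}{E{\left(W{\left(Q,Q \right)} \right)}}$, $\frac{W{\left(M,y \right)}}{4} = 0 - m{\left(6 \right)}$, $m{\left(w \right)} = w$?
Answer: $- \frac{829074}{25} \approx -33163.0$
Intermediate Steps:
$W{\left(M,y \right)} = -24$ ($W{\left(M,y \right)} = 4 \left(0 - 6\right) = 4 \left(-6\right) = -24$)
$A{\left(H,Q \right)} = \frac{1}{25}$ ($A{\left(H,Q \right)} = \frac{1}{1 - -24} = \frac{1}{1 + 24} = \frac{1}{25}$)
$A{\left(473,-494 \right)} - 33163 = \frac{1}{25} - 33163 = - \frac{829074}{25}$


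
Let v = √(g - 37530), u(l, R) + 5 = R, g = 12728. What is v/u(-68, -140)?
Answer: -I*√24802/145 ≈ -1.0861*I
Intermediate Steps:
u(l, R) = -5 + R
v = I*√24802 (v = √(12728 - 37530) = √(-24802) = I*√24802 ≈ 157.49*I)
v/u(-68, -140) = (I*√24802)/(-5 - 140) = (I*√24802)/(-145) = (I*√24802)*(-1/145) = -I*√24802/145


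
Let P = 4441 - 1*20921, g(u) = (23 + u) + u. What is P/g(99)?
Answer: -16480/221 ≈ -74.570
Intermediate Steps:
g(u) = 23 + 2*u
P = -16480 (P = 4441 - 20921 = -16480)
P/g(99) = -16480/(23 + 2*99) = -16480/(23 + 198) = -16480/221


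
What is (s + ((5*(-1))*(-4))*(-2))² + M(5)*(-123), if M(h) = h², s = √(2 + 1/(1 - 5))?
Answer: -3075 + (80 - √7)²/4 ≈ -1579.1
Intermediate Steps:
s = √7/2 (s = √(2 + 1/(-4)) = √(2 - ¼) = √(7/4) = √7/2 ≈ 1.3229)
(s + ((5*(-1))*(-4))*(-2))² + M(5)*(-123) = (√7/2 + ((5*(-1))*(-4))*(-2))² + 5²*(-123) = (√7/2 - 5*(-4)*(-2))² + 25*(-123) = (√7/2 + 20*(-2))² - 3075 = (√7/2 - 40)² - 3075 = (-40 + √7/2)² - 3075 = -3075 + (-40 + √7/2)²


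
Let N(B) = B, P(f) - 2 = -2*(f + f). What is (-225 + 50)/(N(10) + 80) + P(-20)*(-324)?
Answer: -478259/18 ≈ -26570.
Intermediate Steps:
P(f) = 2 - 4*f (P(f) = 2 - 2*(f + f) = 2 - 4*f)
(-225 + 50)/(N(10) + 80) + P(-20)*(-324) = (-225 + 50)/(10 + 80) + (2 - 4*(-20))*(-324) = -175/90 + (2 + 80)*(-324) = -175*1/90 + 82*(-324) = -35/18 - 26568 = -478259/18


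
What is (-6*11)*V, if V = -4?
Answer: 264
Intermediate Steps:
(-6*11)*V = -6*11*(-4) = -66*(-4) = 264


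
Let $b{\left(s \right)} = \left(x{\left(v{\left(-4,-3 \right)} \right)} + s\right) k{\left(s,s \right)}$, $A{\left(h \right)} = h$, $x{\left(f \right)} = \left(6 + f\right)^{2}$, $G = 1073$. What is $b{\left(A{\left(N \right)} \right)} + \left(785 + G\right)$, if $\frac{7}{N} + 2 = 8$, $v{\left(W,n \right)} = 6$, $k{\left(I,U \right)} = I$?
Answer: $\frac{72985}{36} \approx 2027.4$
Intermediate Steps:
$N = \frac{7}{6}$ ($N = \frac{7}{-2 + 8} = \frac{7}{6} \approx 1.1667$)
$b{\left(s \right)} = s \left(144 + s\right)$ ($b{\left(s \right)} = \left(\left(6 + 6\right)^{2} + s\right) s = \left(12^{2} + s\right) s = \left(144 + s\right) s = s \left(144 + s\right)$)
$b{\left(A{\left(N \right)} \right)} + \left(785 + G\right) = \frac{7 \left(144 + \frac{7}{6}\right)}{6} + \left(785 + 1073\right) = \frac{7}{6} \cdot \frac{871}{6} + 1858 = \frac{6097}{36} + 1858 = \frac{72985}{36}$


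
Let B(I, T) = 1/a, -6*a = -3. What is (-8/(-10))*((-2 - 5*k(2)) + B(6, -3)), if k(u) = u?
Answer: -8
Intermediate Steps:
a = ½ (a = -⅙*(-3) = ½ ≈ 0.50000)
B(I, T) = 2 (B(I, T) = 1/(½) = 2)
(-8/(-10))*((-2 - 5*k(2)) + B(6, -3)) = (-8/(-10))*((-2 - 5*2) + 2) = (-8*(-⅒))*((-2 - 10) + 2) = 4*(-12 + 2)/5 = (⅘)*(-10) = -8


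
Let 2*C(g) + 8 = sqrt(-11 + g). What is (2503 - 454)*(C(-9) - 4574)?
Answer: -9380322 + 2049*I*sqrt(5) ≈ -9.3803e+6 + 4581.7*I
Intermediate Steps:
C(g) = -4 + sqrt(-11 + g)/2
(2503 - 454)*(C(-9) - 4574) = (2503 - 454)*((-4 + sqrt(-11 - 9)/2) - 4574) = 2049*((-4 + sqrt(-20)/2) - 4574) = 2049*((-4 + (2*I*sqrt(5))/2) - 4574) = 2049*((-4 + I*sqrt(5)) - 4574) = 2049*(-4578 + I*sqrt(5)) = -9380322 + 2049*I*sqrt(5)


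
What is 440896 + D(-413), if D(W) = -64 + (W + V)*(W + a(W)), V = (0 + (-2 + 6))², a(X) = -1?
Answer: 605190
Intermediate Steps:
V = 16 (V = (0 + 4)² = 4² = 16)
D(W) = -64 + (-1 + W)*(16 + W) (D(W) = -64 + (W + 16)*(W - 1) = -64 + (16 + W)*(-1 + W) = -64 + (-1 + W)*(16 + W))
440896 + D(-413) = 440896 + (-80 + (-413)² + 15*(-413)) = 440896 + (-80 + 170569 - 6195) = 440896 + 164294 = 605190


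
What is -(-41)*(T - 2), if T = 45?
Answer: 1763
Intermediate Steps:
-(-41)*(T - 2) = -(-41)*(45 - 2) = -(-41)*43 = -1*(-1763) = 1763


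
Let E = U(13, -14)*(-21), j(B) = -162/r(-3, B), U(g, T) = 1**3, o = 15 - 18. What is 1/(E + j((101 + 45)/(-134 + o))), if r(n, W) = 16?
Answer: -8/249 ≈ -0.032129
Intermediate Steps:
o = -3
U(g, T) = 1
j(B) = -81/8 (j(B) = -162/16 = -162*1/16 = -81/8)
E = -21 (E = 1*(-21) = -21)
1/(E + j((101 + 45)/(-134 + o))) = 1/(-21 - 81/8) = 1/(-249/8) = -8/249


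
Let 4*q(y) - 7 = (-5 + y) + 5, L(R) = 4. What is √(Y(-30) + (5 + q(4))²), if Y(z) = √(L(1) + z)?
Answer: √(961 + 16*I*√26)/4 ≈ 7.757 + 0.32867*I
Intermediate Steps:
q(y) = 7/4 + y/4 (q(y) = 7/4 + ((-5 + y) + 5)/4 = 7/4 + y/4)
Y(z) = √(4 + z)
√(Y(-30) + (5 + q(4))²) = √(√(4 - 30) + (5 + (7/4 + (¼)*4))²) = √(√(-26) + (5 + (7/4 + 1))²) = √(I*√26 + (5 + 11/4)²) = √(I*√26 + (31/4)²) = √(I*√26 + 961/16) = √(961/16 + I*√26)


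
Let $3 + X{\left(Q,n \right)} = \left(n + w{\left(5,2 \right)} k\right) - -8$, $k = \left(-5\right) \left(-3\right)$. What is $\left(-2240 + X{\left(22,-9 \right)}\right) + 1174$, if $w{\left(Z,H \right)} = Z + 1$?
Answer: $-980$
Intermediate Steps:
$w{\left(Z,H \right)} = 1 + Z$
$k = 15$
$X{\left(Q,n \right)} = 95 + n$ ($X{\left(Q,n \right)} = -3 - \left(-8 - n - \left(1 + 5\right) 15\right) = -3 + \left(\left(n + 6 \cdot 15\right) + 8\right) = -3 + \left(\left(n + 90\right) + 8\right) = -3 + \left(\left(90 + n\right) + 8\right) = -3 + \left(98 + n\right) = 95 + n$)
$\left(-2240 + X{\left(22,-9 \right)}\right) + 1174 = \left(-2240 + \left(95 - 9\right)\right) + 1174 = \left(-2240 + 86\right) + 1174 = -2154 + 1174 = -980$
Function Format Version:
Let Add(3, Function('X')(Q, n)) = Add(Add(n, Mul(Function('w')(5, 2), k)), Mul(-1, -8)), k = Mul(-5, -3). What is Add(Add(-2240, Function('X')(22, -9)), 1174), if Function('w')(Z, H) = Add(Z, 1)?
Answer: -980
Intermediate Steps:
Function('w')(Z, H) = Add(1, Z)
k = 15
Function('X')(Q, n) = Add(95, n) (Function('X')(Q, n) = Add(-3, Add(Add(n, Mul(Add(1, 5), 15)), Mul(-1, -8))) = Add(-3, Add(Add(n, Mul(6, 15)), 8)) = Add(-3, Add(Add(n, 90), 8)) = Add(-3, Add(Add(90, n), 8)) = Add(-3, Add(98, n)) = Add(95, n))
Add(Add(-2240, Function('X')(22, -9)), 1174) = Add(Add(-2240, Add(95, -9)), 1174) = Add(Add(-2240, 86), 1174) = Add(-2154, 1174) = -980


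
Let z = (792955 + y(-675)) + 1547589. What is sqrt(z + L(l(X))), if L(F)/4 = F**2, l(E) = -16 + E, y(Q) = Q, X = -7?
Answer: sqrt(2341985) ≈ 1530.4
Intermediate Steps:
L(F) = 4*F**2
z = 2339869 (z = (792955 - 675) + 1547589 = 792280 + 1547589 = 2339869)
sqrt(z + L(l(X))) = sqrt(2339869 + 4*(-16 - 7)**2) = sqrt(2339869 + 4*(-23)**2) = sqrt(2339869 + 4*529) = sqrt(2339869 + 2116) = sqrt(2341985)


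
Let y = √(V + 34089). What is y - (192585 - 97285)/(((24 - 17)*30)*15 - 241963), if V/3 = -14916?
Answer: 95300/238813 + I*√10659 ≈ 0.39906 + 103.24*I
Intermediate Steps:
V = -44748 (V = 3*(-14916) = -44748)
y = I*√10659 (y = √(-44748 + 34089) = √(-10659) = I*√10659 ≈ 103.24*I)
y - (192585 - 97285)/(((24 - 17)*30)*15 - 241963) = I*√10659 - (192585 - 97285)/(((24 - 17)*30)*15 - 241963) = I*√10659 - 95300/((7*30)*15 - 241963) = I*√10659 - 95300/(210*15 - 241963) = I*√10659 - 95300/(3150 - 241963) = I*√10659 - 95300/(-238813) = I*√10659 - 95300*(-1)/238813 = I*√10659 - 1*(-95300/238813) = I*√10659 + 95300/238813 = 95300/238813 + I*√10659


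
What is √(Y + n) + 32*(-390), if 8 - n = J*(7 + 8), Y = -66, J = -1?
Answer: -12480 + I*√43 ≈ -12480.0 + 6.5574*I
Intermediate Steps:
n = 23 (n = 8 - (-1)*(7 + 8) = 8 - (-1)*15 = 8 - 1*(-15) = 8 + 15 = 23)
√(Y + n) + 32*(-390) = √(-66 + 23) + 32*(-390) = √(-43) - 12480 = I*√43 - 12480 = -12480 + I*√43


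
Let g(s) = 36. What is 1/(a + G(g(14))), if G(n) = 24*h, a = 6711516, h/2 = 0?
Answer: 1/6711516 ≈ 1.4900e-7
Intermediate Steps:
h = 0 (h = 2*0 = 0)
G(n) = 0 (G(n) = 24*0 = 0)
1/(a + G(g(14))) = 1/(6711516 + 0) = 1/6711516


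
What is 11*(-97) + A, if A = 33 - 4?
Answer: -1038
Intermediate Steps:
A = 29
11*(-97) + A = 11*(-97) + 29 = -1067 + 29 = -1038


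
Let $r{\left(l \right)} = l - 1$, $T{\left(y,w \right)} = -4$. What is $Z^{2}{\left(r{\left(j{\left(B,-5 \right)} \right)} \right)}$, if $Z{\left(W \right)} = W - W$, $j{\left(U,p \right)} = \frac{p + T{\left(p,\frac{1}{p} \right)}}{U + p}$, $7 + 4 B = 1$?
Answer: $0$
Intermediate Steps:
$B = - \frac{3}{2}$ ($B = - \frac{7}{4} + \frac{1}{4} \cdot 1 = - \frac{7}{4} + \frac{1}{4} = - \frac{3}{2} \approx -1.5$)
$j{\left(U,p \right)} = \frac{-4 + p}{U + p}$ ($j{\left(U,p \right)} = \frac{p - 4}{U + p} = \frac{-4 + p}{U + p}$)
$r{\left(l \right)} = -1 + l$
$Z{\left(W \right)} = 0$
$Z^{2}{\left(r{\left(j{\left(B,-5 \right)} \right)} \right)} = 0^{2} = 0$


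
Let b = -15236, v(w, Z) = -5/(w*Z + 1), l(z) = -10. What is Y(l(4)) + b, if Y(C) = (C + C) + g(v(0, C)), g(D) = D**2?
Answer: -15231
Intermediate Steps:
v(w, Z) = -5/(1 + Z*w) (v(w, Z) = -5/(Z*w + 1) = -5/(1 + Z*w))
Y(C) = 25 + 2*C (Y(C) = (C + C) + (-5/(1 + C*0))**2 = 2*C + (-5/(1 + 0))**2 = 2*C + (-5/1)**2 = 2*C + (-5*1)**2 = 2*C + (-5)**2 = 2*C + 25 = 25 + 2*C)
Y(l(4)) + b = (25 + 2*(-10)) - 15236 = (25 - 20) - 15236 = 5 - 15236 = -15231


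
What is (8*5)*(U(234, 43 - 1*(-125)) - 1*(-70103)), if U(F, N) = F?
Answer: 2813480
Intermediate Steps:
(8*5)*(U(234, 43 - 1*(-125)) - 1*(-70103)) = (8*5)*(234 - 1*(-70103)) = 40*(234 + 70103) = 40*70337 = 2813480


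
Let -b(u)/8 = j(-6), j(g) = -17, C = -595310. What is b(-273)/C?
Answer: -68/297655 ≈ -0.00022845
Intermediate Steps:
b(u) = 136 (b(u) = -8*(-17) = 136)
b(-273)/C = 136/(-595310) = 136*(-1/595310) = -68/297655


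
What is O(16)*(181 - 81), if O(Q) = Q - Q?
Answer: 0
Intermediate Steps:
O(Q) = 0
O(16)*(181 - 81) = 0*(181 - 81) = 0*100 = 0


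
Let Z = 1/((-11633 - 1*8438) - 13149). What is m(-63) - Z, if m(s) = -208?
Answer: -6909759/33220 ≈ -208.00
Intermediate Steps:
Z = -1/33220 (Z = 1/((-11633 - 8438) - 13149) = 1/(-20071 - 13149) = 1/(-33220) = -1/33220 ≈ -3.0102e-5)
m(-63) - Z = -208 - 1*(-1/33220) = -208 + 1/33220 = -6909759/33220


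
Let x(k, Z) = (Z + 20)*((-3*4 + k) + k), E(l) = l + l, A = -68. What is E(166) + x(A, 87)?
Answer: -15504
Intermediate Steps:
E(l) = 2*l
x(k, Z) = (-12 + 2*k)*(20 + Z) (x(k, Z) = (20 + Z)*((-12 + k) + k) = (20 + Z)*(-12 + 2*k) = (-12 + 2*k)*(20 + Z))
E(166) + x(A, 87) = 2*166 + (-240 - 12*87 + 40*(-68) + 2*87*(-68)) = 332 + (-240 - 1044 - 2720 - 11832) = 332 - 15836 = -15504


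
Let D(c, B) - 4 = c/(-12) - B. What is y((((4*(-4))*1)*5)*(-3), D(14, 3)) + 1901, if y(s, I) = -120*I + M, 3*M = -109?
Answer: 5654/3 ≈ 1884.7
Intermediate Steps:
M = -109/3 (M = (⅓)*(-109) = -109/3 ≈ -36.333)
D(c, B) = 4 - B - c/12 (D(c, B) = 4 + (c/(-12) - B) = 4 + (c*(-1/12) - B) = 4 + (-c/12 - B) = 4 + (-B - c/12) = 4 - B - c/12)
y(s, I) = -109/3 - 120*I (y(s, I) = -120*I - 109/3 = -109/3 - 120*I)
y((((4*(-4))*1)*5)*(-3), D(14, 3)) + 1901 = (-109/3 - 120*(4 - 1*3 - 1/12*14)) + 1901 = (-109/3 - 120*(4 - 3 - 7/6)) + 1901 = (-109/3 - 120*(-⅙)) + 1901 = (-109/3 + 20) + 1901 = -49/3 + 1901 = 5654/3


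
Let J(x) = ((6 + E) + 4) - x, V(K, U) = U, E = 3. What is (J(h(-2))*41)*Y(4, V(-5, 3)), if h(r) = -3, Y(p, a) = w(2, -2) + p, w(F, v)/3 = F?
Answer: 6560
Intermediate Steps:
w(F, v) = 3*F
Y(p, a) = 6 + p (Y(p, a) = 3*2 + p = 6 + p)
J(x) = 13 - x (J(x) = ((6 + 3) + 4) - x = (9 + 4) - x = 13 - x)
(J(h(-2))*41)*Y(4, V(-5, 3)) = ((13 - 1*(-3))*41)*(6 + 4) = ((13 + 3)*41)*10 = (16*41)*10 = 656*10 = 6560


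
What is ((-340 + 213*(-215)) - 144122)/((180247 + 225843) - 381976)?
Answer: -63419/8038 ≈ -7.8899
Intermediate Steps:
((-340 + 213*(-215)) - 144122)/((180247 + 225843) - 381976) = ((-340 - 45795) - 144122)/(406090 - 381976) = (-46135 - 144122)/24114 = -190257*1/24114 = -63419/8038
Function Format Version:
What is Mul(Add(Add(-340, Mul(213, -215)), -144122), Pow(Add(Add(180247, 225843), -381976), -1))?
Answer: Rational(-63419, 8038) ≈ -7.8899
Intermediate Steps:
Mul(Add(Add(-340, Mul(213, -215)), -144122), Pow(Add(Add(180247, 225843), -381976), -1)) = Mul(Add(Add(-340, -45795), -144122), Pow(Add(406090, -381976), -1)) = Mul(Add(-46135, -144122), Pow(24114, -1)) = Mul(-190257, Rational(1, 24114)) = Rational(-63419, 8038)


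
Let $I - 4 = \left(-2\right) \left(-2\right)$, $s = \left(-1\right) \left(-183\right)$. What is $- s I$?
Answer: $-1464$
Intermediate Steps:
$s = 183$
$I = 8$ ($I = 4 - -4 = 4 + 4 = 8$)
$- s I = \left(-1\right) 183 \cdot 8 = \left(-183\right) 8 = -1464$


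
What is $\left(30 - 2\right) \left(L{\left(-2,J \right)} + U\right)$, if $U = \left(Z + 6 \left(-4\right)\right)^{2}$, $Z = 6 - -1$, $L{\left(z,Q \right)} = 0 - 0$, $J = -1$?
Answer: $8092$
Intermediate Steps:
$L{\left(z,Q \right)} = 0$ ($L{\left(z,Q \right)} = 0 + 0 = 0$)
$Z = 7$ ($Z = 6 + 1 = 7$)
$U = 289$ ($U = \left(7 + 6 \left(-4\right)\right)^{2} = \left(7 - 24\right)^{2} = \left(-17\right)^{2} = 289$)
$\left(30 - 2\right) \left(L{\left(-2,J \right)} + U\right) = \left(30 - 2\right) \left(0 + 289\right) = \left(30 - 2\right) 289 = 28 \cdot 289 = 8092$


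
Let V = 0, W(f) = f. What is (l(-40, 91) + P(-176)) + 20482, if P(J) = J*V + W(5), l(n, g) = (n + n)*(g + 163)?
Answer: 167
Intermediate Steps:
l(n, g) = 2*n*(163 + g) (l(n, g) = (2*n)*(163 + g) = 2*n*(163 + g))
P(J) = 5 (P(J) = J*0 + 5 = 0 + 5 = 5)
(l(-40, 91) + P(-176)) + 20482 = (2*(-40)*(163 + 91) + 5) + 20482 = (2*(-40)*254 + 5) + 20482 = (-20320 + 5) + 20482 = -20315 + 20482 = 167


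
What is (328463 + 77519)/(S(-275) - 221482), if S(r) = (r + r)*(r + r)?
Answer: 202991/40509 ≈ 5.0110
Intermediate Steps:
S(r) = 4*r² (S(r) = (2*r)*(2*r) = 4*r²)
(328463 + 77519)/(S(-275) - 221482) = (328463 + 77519)/(4*(-275)² - 221482) = 405982/(4*75625 - 221482) = 405982/(302500 - 221482) = 405982/81018 = 405982*(1/81018) = 202991/40509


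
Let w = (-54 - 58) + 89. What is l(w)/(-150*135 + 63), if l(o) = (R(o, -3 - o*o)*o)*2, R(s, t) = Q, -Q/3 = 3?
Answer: -46/2243 ≈ -0.020508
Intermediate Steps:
Q = -9 (Q = -3*3 = -9)
R(s, t) = -9
w = -23 (w = -112 + 89 = -23)
l(o) = -18*o (l(o) = -9*o*2 = -18*o)
l(w)/(-150*135 + 63) = (-18*(-23))/(-150*135 + 63) = 414/(-20250 + 63) = 414/(-20187) = 414*(-1/20187) = -46/2243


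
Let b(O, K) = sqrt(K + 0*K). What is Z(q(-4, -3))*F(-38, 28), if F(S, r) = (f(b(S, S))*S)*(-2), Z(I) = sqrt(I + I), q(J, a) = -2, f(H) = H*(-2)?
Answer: 304*sqrt(38) ≈ 1874.0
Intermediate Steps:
b(O, K) = sqrt(K) (b(O, K) = sqrt(K + 0) = sqrt(K))
f(H) = -2*H
Z(I) = sqrt(2)*sqrt(I) (Z(I) = sqrt(2*I) = sqrt(2)*sqrt(I))
F(S, r) = 4*S**(3/2) (F(S, r) = ((-2*sqrt(S))*S)*(-2) = -2*S**(3/2)*(-2) = 4*S**(3/2))
Z(q(-4, -3))*F(-38, 28) = (sqrt(2)*sqrt(-2))*(4*(-38)**(3/2)) = (sqrt(2)*(I*sqrt(2)))*(4*(-38*I*sqrt(38))) = (2*I)*(-152*I*sqrt(38)) = 304*sqrt(38)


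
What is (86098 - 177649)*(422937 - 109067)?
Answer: -28735112370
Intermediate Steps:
(86098 - 177649)*(422937 - 109067) = -91551*313870 = -28735112370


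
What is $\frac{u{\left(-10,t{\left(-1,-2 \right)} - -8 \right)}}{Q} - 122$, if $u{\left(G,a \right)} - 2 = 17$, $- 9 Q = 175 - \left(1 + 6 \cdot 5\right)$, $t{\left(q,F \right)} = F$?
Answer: $- \frac{1971}{16} \approx -123.19$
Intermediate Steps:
$Q = -16$ ($Q = - \frac{175 - \left(1 + 6 \cdot 5\right)}{9} = - \frac{175 - \left(1 + 30\right)}{9} = - \frac{175 - 31}{9} = \left(- \frac{1}{9}\right) 144 = -16$)
$u{\left(G,a \right)} = 19$ ($u{\left(G,a \right)} = 2 + 17 = 19$)
$\frac{u{\left(-10,t{\left(-1,-2 \right)} - -8 \right)}}{Q} - 122 = \frac{1}{-16} \cdot 19 - 122 = \left(- \frac{1}{16}\right) 19 - 122 = - \frac{19}{16} - 122 = - \frac{1971}{16}$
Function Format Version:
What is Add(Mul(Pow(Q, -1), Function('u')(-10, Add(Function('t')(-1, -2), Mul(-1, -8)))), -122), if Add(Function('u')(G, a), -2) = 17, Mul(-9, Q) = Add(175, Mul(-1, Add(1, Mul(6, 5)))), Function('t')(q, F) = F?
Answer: Rational(-1971, 16) ≈ -123.19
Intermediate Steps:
Q = -16 (Q = Mul(Rational(-1, 9), Add(175, Mul(-1, Add(1, Mul(6, 5))))) = Mul(Rational(-1, 9), Add(175, Mul(-1, Add(1, 30)))) = Mul(Rational(-1, 9), Add(175, Mul(-1, 31))) = Mul(Rational(-1, 9), Add(175, -31)) = Mul(Rational(-1, 9), 144) = -16)
Function('u')(G, a) = 19 (Function('u')(G, a) = Add(2, 17) = 19)
Add(Mul(Pow(Q, -1), Function('u')(-10, Add(Function('t')(-1, -2), Mul(-1, -8)))), -122) = Add(Mul(Pow(-16, -1), 19), -122) = Add(Mul(Rational(-1, 16), 19), -122) = Add(Rational(-19, 16), -122) = Rational(-1971, 16)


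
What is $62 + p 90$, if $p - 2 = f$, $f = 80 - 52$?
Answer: $2762$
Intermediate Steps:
$f = 28$ ($f = 80 - 52 = 28$)
$p = 30$ ($p = 2 + 28 = 30$)
$62 + p 90 = 62 + 30 \cdot 90 = 62 + 2700 = 2762$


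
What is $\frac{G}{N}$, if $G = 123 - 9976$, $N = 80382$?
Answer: $- \frac{9853}{80382} \approx -0.12258$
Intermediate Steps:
$G = -9853$ ($G = 123 - 9976 = -9853$)
$\frac{G}{N} = - \frac{9853}{80382}$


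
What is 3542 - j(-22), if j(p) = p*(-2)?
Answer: 3498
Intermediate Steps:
j(p) = -2*p
3542 - j(-22) = 3542 - (-2)*(-22) = 3542 - 1*44 = 3542 - 44 = 3498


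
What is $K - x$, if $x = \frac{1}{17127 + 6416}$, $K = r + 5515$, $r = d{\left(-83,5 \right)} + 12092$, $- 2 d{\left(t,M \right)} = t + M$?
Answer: $\frac{415439777}{23543} \approx 17646.0$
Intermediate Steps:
$d{\left(t,M \right)} = - \frac{M}{2} - \frac{t}{2}$ ($d{\left(t,M \right)} = - \frac{t + M}{2} = - \frac{M + t}{2} = - \frac{M}{2} - \frac{t}{2}$)
$r = 12131$ ($r = \left(\left(- \frac{1}{2}\right) 5 - - \frac{83}{2}\right) + 12092 = \left(- \frac{5}{2} + \frac{83}{2}\right) + 12092 = 39 + 12092 = 12131$)
$K = 17646$ ($K = 12131 + 5515 = 17646$)
$x = \frac{1}{23543} \approx 4.2475 \cdot 10^{-5}$
$K - x = 17646 - \frac{1}{23543} = \frac{415439777}{23543}$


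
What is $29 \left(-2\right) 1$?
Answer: $-58$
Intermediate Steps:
$29 \left(-2\right) 1 = \left(-58\right) 1 = -58$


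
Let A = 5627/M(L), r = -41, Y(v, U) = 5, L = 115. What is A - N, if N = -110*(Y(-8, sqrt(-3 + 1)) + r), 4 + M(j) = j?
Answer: -433933/111 ≈ -3909.3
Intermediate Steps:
M(j) = -4 + j
N = 3960 (N = -110*(5 - 41) = -110*(-36) = 3960)
A = 5627/111 (A = 5627/(-4 + 115) = 5627/111 ≈ 50.694)
A - N = 5627/111 - 1*3960 = 5627/111 - 3960 = -433933/111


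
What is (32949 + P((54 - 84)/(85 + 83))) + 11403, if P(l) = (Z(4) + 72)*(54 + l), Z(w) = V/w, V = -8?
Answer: 96239/2 ≈ 48120.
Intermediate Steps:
Z(w) = -8/w
P(l) = 3780 + 70*l (P(l) = (-8/4 + 72)*(54 + l) = (-8*¼ + 72)*(54 + l) = (-2 + 72)*(54 + l) = 70*(54 + l) = 3780 + 70*l)
(32949 + P((54 - 84)/(85 + 83))) + 11403 = (32949 + (3780 + 70*((54 - 84)/(85 + 83)))) + 11403 = (32949 + (3780 + 70*(-30/168))) + 11403 = (32949 + (3780 + 70*(-30*1/168))) + 11403 = (32949 + (3780 + 70*(-5/28))) + 11403 = (32949 + (3780 - 25/2)) + 11403 = (32949 + 7535/2) + 11403 = 73433/2 + 11403 = 96239/2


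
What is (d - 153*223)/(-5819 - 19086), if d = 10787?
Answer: 23332/24905 ≈ 0.93684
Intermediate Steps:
(d - 153*223)/(-5819 - 19086) = (10787 - 153*223)/(-5819 - 19086) = (10787 - 34119)/(-24905) = -23332*(-1/24905) = 23332/24905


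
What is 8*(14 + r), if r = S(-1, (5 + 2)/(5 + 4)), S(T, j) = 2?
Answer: 128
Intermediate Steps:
r = 2
8*(14 + r) = 8*(14 + 2) = 8*16 = 128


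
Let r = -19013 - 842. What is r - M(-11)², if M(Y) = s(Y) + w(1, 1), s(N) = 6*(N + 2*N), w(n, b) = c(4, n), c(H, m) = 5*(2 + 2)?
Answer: -51539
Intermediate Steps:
c(H, m) = 20 (c(H, m) = 5*4 = 20)
w(n, b) = 20
s(N) = 18*N (s(N) = 6*(3*N) = 18*N)
M(Y) = 20 + 18*Y (M(Y) = 18*Y + 20 = 20 + 18*Y)
r = -19855
r - M(-11)² = -19855 - (20 + 18*(-11))² = -19855 - (20 - 198)² = -19855 - 1*(-178)² = -19855 - 1*31684 = -19855 - 31684 = -51539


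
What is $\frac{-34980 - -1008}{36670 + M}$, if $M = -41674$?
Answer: $\frac{2831}{417} \approx 6.789$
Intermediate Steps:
$\frac{-34980 - -1008}{36670 + M} = \frac{-34980 - -1008}{36670 - 41674} = \frac{-34980 + 1008}{-5004} = \left(-33972\right) \left(- \frac{1}{5004}\right) = \frac{2831}{417}$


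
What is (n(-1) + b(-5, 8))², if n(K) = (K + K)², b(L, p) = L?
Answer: 1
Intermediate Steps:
n(K) = 4*K² (n(K) = (2*K)² = 4*K²)
(n(-1) + b(-5, 8))² = (4*(-1)² - 5)² = (4*1 - 5)² = (4 - 5)² = (-1)² = 1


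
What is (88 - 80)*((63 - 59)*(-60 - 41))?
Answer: -3232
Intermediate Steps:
(88 - 80)*((63 - 59)*(-60 - 41)) = 8*(4*(-101)) = 8*(-404) = -3232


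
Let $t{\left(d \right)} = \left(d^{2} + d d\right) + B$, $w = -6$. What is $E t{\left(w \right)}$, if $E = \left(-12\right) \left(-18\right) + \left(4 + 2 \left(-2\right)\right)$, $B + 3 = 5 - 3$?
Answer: $15336$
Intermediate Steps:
$B = -1$ ($B = -3 + \left(5 - 3\right) = -3 + 2 = -1$)
$t{\left(d \right)} = -1 + 2 d^{2}$ ($t{\left(d \right)} = \left(d^{2} + d d\right) - 1 = \left(d^{2} + d^{2}\right) - 1 = 2 d^{2} - 1 = -1 + 2 d^{2}$)
$E = 216$ ($E = 216 + \left(4 - 4\right) = 216 + 0 = 216$)
$E t{\left(w \right)} = 216 \left(-1 + 2 \left(-6\right)^{2}\right) = 216 \left(-1 + 2 \cdot 36\right) = 216 \left(-1 + 72\right) = 216 \cdot 71 = 15336$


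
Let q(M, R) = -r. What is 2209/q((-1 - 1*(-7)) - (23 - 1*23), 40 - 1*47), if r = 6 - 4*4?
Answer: 2209/10 ≈ 220.90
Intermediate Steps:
r = -10 (r = 6 - 16 = -10)
q(M, R) = 10 (q(M, R) = -1*(-10) = 10)
2209/q((-1 - 1*(-7)) - (23 - 1*23), 40 - 1*47) = 2209/10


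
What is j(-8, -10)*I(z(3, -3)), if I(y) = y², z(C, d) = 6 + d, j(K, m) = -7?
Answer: -63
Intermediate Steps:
j(-8, -10)*I(z(3, -3)) = -7*(6 - 3)² = -7*3² = -7*9 = -63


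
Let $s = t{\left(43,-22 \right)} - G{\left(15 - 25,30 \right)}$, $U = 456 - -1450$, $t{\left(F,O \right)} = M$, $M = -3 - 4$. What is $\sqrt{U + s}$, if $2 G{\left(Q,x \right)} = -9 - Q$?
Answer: $\frac{\sqrt{7594}}{2} \approx 43.572$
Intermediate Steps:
$M = -7$ ($M = -3 - 4 = -7$)
$t{\left(F,O \right)} = -7$
$U = 1906$ ($U = 456 + 1450 = 1906$)
$G{\left(Q,x \right)} = - \frac{9}{2} - \frac{Q}{2}$ ($G{\left(Q,x \right)} = \frac{-9 - Q}{2} = - \frac{9}{2} - \frac{Q}{2}$)
$s = - \frac{15}{2}$ ($s = -7 - \left(- \frac{9}{2} - \frac{15 - 25}{2}\right) = -7 - \left(- \frac{9}{2} - -5\right) = -7 - \left(- \frac{9}{2} + 5\right) = -7 - \frac{1}{2} = - \frac{15}{2} \approx -7.5$)
$\sqrt{U + s} = \sqrt{1906 - \frac{15}{2}} = \sqrt{\frac{3797}{2}} = \frac{\sqrt{7594}}{2}$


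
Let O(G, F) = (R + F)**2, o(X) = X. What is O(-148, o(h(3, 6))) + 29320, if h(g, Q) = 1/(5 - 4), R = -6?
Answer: 29345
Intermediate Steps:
h(g, Q) = 1 (h(g, Q) = 1/1 = 1)
O(G, F) = (-6 + F)**2
O(-148, o(h(3, 6))) + 29320 = (-6 + 1)**2 + 29320 = (-5)**2 + 29320 = 25 + 29320 = 29345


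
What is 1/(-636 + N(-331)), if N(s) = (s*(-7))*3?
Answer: 1/6315 ≈ 0.00015835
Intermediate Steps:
N(s) = -21*s (N(s) = -7*s*3 = -21*s)
1/(-636 + N(-331)) = 1/(-636 - 21*(-331)) = 1/(-636 + 6951) = 1/6315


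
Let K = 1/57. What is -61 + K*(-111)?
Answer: -1196/19 ≈ -62.947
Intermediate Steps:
K = 1/57 ≈ 0.017544
-61 + K*(-111) = -61 + (1/57)*(-111) = -61 - 37/19 = -1196/19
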